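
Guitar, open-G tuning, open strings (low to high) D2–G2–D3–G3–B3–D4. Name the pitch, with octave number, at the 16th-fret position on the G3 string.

The open G3 string plus 16 semitones: G–G#–A–A#–…–A–A#–B.
The walk passes from B into C once, so the octave number goes from 3 to 4.

B4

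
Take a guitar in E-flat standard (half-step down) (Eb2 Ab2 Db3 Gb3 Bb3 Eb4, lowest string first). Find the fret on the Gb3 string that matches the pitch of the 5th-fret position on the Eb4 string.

Eb4 at fret 5 is Eb4 + 5 semitones = Ab4.
The open Gb3 string is 9 semitones below the open Eb4, so the same pitch on the Gb3 string lies at fret 5 + 9 = 14.

14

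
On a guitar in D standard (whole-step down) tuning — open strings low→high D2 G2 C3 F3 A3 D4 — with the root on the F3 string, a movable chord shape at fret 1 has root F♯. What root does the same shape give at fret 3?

Moving from fret 1 to fret 3 shifts the root by 2 semitones.
F♯ up 2 semitones is G♯.

G♯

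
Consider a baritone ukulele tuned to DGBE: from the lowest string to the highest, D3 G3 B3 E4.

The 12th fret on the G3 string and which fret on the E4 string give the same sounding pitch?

3

Fret 12 on G3 is MIDI 55 + 12 = 67 (G4). On the E4 string (open MIDI 64), that pitch is 67 − 64 = fret 3.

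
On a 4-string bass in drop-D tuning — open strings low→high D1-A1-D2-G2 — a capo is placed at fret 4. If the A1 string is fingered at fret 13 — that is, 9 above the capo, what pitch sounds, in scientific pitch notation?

A#2

The capo raises the open A1 by 4 semitones to C#2; fretting 9 more gives A1 + 4 + 9 = A1 + 13 semitones = A#2.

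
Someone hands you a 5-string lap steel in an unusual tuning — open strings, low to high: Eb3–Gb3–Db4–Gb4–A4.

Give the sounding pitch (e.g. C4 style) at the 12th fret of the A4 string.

A5

The open A4 string plus 12 semitones: A–Bb–B–C–…–G–Ab–A.
The walk passes from B into C once, so the octave number goes from 4 to 5.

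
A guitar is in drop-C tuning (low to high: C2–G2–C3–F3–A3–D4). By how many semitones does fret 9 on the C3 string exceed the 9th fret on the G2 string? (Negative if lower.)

C3 at fret 9 → A3 (MIDI 57); G2 at fret 9 → E3 (MIDI 52).
57 − 52 = 5, so the two pitches are 5 semitones apart.

5 semitones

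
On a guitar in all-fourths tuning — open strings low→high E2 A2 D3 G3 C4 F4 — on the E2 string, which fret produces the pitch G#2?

G#2 is 4 semitones above the open E2 (E–F–F#–G–G#), so it sits at fret 4.

4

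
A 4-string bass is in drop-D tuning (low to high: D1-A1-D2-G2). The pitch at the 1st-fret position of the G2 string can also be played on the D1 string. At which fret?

18

Fret 1 on G2 is MIDI 43 + 1 = 44 (G♯2). On the D1 string (open MIDI 26), that pitch is 44 − 26 = fret 18.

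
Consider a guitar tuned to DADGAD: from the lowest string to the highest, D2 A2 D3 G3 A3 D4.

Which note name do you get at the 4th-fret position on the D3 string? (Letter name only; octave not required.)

The open D3 string plus 4 semitones: D–D#–E–F–F#.
(Equivalently spelled Gb.)

F#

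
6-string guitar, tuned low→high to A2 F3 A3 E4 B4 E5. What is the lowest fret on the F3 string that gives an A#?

5

From F3, count semitones up the chromatic scale until reaching A#: F–F#–G–G#–A–A# — 5 steps.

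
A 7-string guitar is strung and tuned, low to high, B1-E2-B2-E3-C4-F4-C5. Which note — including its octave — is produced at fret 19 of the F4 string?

C6

F4 is MIDI 65. Adding 19 gives 84, which is C6.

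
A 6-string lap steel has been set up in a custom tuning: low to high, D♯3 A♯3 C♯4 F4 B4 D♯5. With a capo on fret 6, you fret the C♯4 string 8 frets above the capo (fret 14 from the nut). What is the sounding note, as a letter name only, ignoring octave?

D♯

The capo raises the open C♯4 by 6 semitones to G4; fretting 8 more gives C♯4 + 6 + 8 = C♯4 + 14 semitones, landing on D♯.
(Also written E♭.)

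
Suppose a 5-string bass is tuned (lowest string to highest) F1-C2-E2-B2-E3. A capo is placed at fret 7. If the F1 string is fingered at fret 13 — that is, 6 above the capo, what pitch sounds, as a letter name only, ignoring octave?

The capo raises the open F1 by 7 semitones to C2; fretting 6 more gives F1 + 7 + 6 = F1 + 13 semitones, landing on Gb.
(Also written F#.)

Gb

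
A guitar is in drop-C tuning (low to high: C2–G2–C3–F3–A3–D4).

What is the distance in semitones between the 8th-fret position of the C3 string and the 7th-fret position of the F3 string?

C3 at fret 8 → G#3 (MIDI 56); F3 at fret 7 → C4 (MIDI 60).
56 − 60 = -4, so the two pitches are 4 semitones apart, with C4 the higher.

4 semitones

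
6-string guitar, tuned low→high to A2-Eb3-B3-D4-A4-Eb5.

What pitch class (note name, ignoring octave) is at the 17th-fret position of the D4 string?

The open D4 string plus 17 semitones: D–Eb–E–F–…–F–Gb–G.

G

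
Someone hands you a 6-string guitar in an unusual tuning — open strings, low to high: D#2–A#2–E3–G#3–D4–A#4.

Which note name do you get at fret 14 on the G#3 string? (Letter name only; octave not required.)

A#

Each fret is one semitone, so G#3 + 14 = A#.
(Equivalently spelled Bb.)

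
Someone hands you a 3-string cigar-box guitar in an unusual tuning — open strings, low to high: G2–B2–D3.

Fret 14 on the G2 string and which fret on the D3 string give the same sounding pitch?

7

G2 at fret 14 is G2 + 14 semitones = A3.
The open D3 string is 7 semitones above the open G2, so the same pitch on the D3 string lies at fret 14 − 7 = 7.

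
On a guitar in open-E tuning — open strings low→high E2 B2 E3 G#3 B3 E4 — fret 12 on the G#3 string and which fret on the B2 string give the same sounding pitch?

G#3 at fret 12 is G#3 + 12 semitones = G#4.
The open B2 string is 9 semitones below the open G#3, so the same pitch on the B2 string lies at fret 12 + 9 = 21.

21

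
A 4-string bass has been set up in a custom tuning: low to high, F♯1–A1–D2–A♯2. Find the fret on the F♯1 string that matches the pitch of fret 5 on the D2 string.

13

Fret 5 on D2 is MIDI 38 + 5 = 43 (G2). On the F♯1 string (open MIDI 30), that pitch is 43 − 30 = fret 13.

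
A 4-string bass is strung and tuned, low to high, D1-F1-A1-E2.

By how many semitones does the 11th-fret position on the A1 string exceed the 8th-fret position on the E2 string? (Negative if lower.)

-4 semitones

A1 at fret 11 → G♯2 (MIDI 44); E2 at fret 8 → C3 (MIDI 48).
44 − 48 = -4, so the two pitches are 4 semitones apart.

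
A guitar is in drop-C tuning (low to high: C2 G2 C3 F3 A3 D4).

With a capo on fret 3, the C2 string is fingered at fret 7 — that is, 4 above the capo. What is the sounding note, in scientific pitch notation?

G2

The capo raises the open C2 by 3 semitones to D♯2; fretting 4 more gives C2 + 3 + 4 = C2 + 7 semitones = G2.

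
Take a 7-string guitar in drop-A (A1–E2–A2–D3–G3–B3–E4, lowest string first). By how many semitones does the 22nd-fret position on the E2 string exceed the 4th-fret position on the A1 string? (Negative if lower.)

25 semitones

E2 at fret 22 → D4 (MIDI 62); A1 at fret 4 → C#2 (MIDI 37).
62 − 37 = 25, so the two pitches are 25 semitones apart.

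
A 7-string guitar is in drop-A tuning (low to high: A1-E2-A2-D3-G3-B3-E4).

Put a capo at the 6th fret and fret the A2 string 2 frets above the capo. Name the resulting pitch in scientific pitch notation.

F3

The capo raises the open A2 by 6 semitones to D#3; fretting 2 more gives A2 + 6 + 2 = A2 + 8 semitones = F3.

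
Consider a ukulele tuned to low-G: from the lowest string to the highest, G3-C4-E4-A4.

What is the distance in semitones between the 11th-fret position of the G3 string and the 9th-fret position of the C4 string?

3 semitones

G3 at fret 11 → F♯4 (MIDI 66); C4 at fret 9 → A4 (MIDI 69).
66 − 69 = -3, so the two pitches are 3 semitones apart, with A4 the higher.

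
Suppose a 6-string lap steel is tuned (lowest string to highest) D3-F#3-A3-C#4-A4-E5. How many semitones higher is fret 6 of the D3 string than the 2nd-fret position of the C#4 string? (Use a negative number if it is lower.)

-7 semitones

D3 at fret 6 → G#3 (MIDI 56); C#4 at fret 2 → D#4 (MIDI 63).
56 − 63 = -7, so the two pitches are 7 semitones apart.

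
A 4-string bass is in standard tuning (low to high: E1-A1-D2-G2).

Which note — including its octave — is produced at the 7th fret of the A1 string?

The open A1 string plus 7 semitones: A–A#–B–C–C#–D–D#–E.
The walk passes from B into C once, so the octave number goes from 1 to 2.

E2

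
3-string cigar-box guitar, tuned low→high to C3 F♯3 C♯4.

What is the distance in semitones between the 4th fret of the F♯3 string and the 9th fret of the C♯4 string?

12 semitones

F♯3 at fret 4 → A♯3 (MIDI 58); C♯4 at fret 9 → A♯4 (MIDI 70).
58 − 70 = -12, so the two pitches are 12 semitones apart, with A♯4 the higher.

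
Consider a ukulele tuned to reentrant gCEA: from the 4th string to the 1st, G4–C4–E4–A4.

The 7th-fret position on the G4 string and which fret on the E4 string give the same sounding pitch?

10

G4 at fret 7 is G4 + 7 semitones = D5.
The open E4 string is 3 semitones below the open G4, so the same pitch on the E4 string lies at fret 7 + 3 = 10.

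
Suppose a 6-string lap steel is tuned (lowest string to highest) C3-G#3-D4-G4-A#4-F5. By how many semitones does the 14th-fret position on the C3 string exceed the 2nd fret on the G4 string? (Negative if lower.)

C3 at fret 14 → D4 (MIDI 62); G4 at fret 2 → A4 (MIDI 69).
62 − 69 = -7, so the two pitches are 7 semitones apart.

-7 semitones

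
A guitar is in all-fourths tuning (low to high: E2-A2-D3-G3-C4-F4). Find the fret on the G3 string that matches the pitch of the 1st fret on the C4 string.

6

C4 at fret 1 is C4 + 1 semitone = C♯4.
The open G3 string is 5 semitones below the open C4, so the same pitch on the G3 string lies at fret 1 + 5 = 6.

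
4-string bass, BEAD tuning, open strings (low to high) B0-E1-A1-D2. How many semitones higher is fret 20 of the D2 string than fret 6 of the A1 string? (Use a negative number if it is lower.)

19 semitones

D2 at fret 20 → A#3 (MIDI 58); A1 at fret 6 → D#2 (MIDI 39).
58 − 39 = 19, so the two pitches are 19 semitones apart.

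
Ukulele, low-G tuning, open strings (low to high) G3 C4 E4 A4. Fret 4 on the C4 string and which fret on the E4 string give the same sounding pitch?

0

C4 at fret 4 is C4 + 4 semitones = E4.
The open E4 string is 4 semitones above the open C4, so the same pitch on the E4 string lies at fret 4 − 4 = 0.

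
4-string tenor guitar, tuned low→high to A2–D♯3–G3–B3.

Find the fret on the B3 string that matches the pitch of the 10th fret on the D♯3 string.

Fret 10 on D♯3 is MIDI 51 + 10 = 61 (C♯4). On the B3 string (open MIDI 59), that pitch is 61 − 59 = fret 2.

2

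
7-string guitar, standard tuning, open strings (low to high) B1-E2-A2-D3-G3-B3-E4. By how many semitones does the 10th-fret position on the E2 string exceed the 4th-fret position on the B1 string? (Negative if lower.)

11 semitones

E2 at fret 10 → D3 (MIDI 50); B1 at fret 4 → D♯2 (MIDI 39).
50 − 39 = 11, so the two pitches are 11 semitones apart.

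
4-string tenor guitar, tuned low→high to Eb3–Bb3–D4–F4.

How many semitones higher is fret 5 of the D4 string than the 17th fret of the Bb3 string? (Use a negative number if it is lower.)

D4 at fret 5 → G4 (MIDI 67); Bb3 at fret 17 → Eb5 (MIDI 75).
67 − 75 = -8, so the two pitches are 8 semitones apart.

-8 semitones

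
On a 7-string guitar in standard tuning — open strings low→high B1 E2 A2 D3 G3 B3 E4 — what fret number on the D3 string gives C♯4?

C♯4 is 11 semitones above the open D3 (D–D#–E–F–…–B–C–C#), so it sits at fret 11.

11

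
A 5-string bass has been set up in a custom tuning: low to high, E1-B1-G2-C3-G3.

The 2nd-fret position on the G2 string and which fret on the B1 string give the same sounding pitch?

10

G2 at fret 2 is G2 + 2 semitones = A2.
The open B1 string is 8 semitones below the open G2, so the same pitch on the B1 string lies at fret 2 + 8 = 10.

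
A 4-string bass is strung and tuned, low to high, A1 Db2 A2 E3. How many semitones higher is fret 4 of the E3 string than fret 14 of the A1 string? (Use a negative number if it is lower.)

E3 at fret 4 → Ab3 (MIDI 56); A1 at fret 14 → B2 (MIDI 47).
56 − 47 = 9, so the two pitches are 9 semitones apart.

9 semitones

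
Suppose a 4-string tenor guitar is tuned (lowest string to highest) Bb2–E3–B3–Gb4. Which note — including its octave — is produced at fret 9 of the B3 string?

The open B3 string plus 9 semitones: B–C–Db–D–Eb–E–F–Gb–G–Ab.
The walk passes from B into C once, so the octave number goes from 3 to 4.

Ab4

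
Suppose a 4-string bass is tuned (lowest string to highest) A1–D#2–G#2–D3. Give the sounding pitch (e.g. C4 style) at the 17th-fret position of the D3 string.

D3 is MIDI 50. Adding 17 gives 67, which is G4.

G4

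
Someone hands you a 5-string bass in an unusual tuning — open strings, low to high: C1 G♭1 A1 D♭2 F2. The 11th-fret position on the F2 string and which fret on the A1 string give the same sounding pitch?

F2 at fret 11 is F2 + 11 semitones = E3.
The open A1 string is 8 semitones below the open F2, so the same pitch on the A1 string lies at fret 11 + 8 = 19.

19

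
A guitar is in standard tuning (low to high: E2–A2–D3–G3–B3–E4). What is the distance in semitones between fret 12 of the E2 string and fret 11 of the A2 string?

4 semitones

E2 at fret 12 → E3 (MIDI 52); A2 at fret 11 → G♯3 (MIDI 56).
52 − 56 = -4, so the two pitches are 4 semitones apart, with G♯3 the higher.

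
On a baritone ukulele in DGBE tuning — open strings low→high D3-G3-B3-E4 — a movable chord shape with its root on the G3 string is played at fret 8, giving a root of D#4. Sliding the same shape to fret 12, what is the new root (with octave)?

G4

Moving from fret 8 to fret 12 shifts the root by 4 semitones.
D#4 up 4 semitones is G4.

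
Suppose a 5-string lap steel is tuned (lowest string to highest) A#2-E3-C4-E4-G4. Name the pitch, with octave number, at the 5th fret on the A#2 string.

D#3

A#2 is MIDI 46. Adding 5 gives 51, which is D#3.
(Equivalently spelled Eb3.)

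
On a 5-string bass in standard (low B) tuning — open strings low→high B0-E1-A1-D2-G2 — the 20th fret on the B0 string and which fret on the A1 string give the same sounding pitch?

B0 at fret 20 is B0 + 20 semitones = G2.
The open A1 string is 10 semitones above the open B0, so the same pitch on the A1 string lies at fret 20 − 10 = 10.

10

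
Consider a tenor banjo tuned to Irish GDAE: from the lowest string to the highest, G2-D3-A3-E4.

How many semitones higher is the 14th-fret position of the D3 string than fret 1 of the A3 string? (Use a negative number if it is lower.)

6 semitones

D3 at fret 14 → E4 (MIDI 64); A3 at fret 1 → A#3 (MIDI 58).
64 − 58 = 6, so the two pitches are 6 semitones apart.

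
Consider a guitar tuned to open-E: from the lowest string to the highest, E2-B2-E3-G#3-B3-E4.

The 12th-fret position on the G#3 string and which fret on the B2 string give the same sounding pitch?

21

G#3 at fret 12 is G#3 + 12 semitones = G#4.
The open B2 string is 9 semitones below the open G#3, so the same pitch on the B2 string lies at fret 12 + 9 = 21.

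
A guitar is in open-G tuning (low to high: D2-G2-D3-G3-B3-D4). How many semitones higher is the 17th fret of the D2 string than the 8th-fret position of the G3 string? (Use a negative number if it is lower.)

D2 at fret 17 → G3 (MIDI 55); G3 at fret 8 → D♯4 (MIDI 63).
55 − 63 = -8, so the two pitches are 8 semitones apart.

-8 semitones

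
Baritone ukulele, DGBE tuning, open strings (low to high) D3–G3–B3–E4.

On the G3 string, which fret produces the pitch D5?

19

D5 is 19 semitones above the open G3 (G–G#–A–A#–…–C–C#–D), so it sits at fret 19.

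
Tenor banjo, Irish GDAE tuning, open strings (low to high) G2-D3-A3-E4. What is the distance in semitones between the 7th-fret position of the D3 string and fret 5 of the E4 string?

D3 at fret 7 → A3 (MIDI 57); E4 at fret 5 → A4 (MIDI 69).
57 − 69 = -12, so the two pitches are 12 semitones apart, with A4 the higher.

12 semitones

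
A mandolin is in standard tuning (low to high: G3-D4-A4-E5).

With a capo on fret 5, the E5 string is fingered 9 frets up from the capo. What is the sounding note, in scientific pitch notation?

F#6

The capo raises the open E5 by 5 semitones to A5; fretting 9 more gives E5 + 5 + 9 = E5 + 14 semitones = F#6.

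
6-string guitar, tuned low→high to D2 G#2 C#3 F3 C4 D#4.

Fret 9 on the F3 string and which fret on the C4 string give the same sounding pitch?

2

Fret 9 on F3 is MIDI 53 + 9 = 62 (D4). On the C4 string (open MIDI 60), that pitch is 62 − 60 = fret 2.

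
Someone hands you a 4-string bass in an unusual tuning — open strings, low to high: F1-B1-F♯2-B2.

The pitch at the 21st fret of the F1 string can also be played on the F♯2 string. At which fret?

8

F1 at fret 21 is F1 + 21 semitones = D3.
The open F♯2 string is 13 semitones above the open F1, so the same pitch on the F♯2 string lies at fret 21 − 13 = 8.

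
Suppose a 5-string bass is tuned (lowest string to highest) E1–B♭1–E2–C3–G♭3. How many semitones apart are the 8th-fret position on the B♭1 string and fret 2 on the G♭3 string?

B♭1 at fret 8 → G♭2 (MIDI 42); G♭3 at fret 2 → A♭3 (MIDI 56).
42 − 56 = -14, so the two pitches are 14 semitones apart, with A♭3 the higher.

14 semitones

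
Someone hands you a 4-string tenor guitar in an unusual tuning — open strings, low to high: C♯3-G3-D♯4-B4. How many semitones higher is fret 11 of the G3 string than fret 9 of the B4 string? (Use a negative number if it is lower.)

-14 semitones

G3 at fret 11 → F♯4 (MIDI 66); B4 at fret 9 → G♯5 (MIDI 80).
66 − 80 = -14, so the two pitches are 14 semitones apart.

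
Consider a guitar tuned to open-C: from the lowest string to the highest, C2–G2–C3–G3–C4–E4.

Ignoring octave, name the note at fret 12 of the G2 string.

The open G2 string plus 12 semitones: G–G#–A–A#–…–F–F#–G.

G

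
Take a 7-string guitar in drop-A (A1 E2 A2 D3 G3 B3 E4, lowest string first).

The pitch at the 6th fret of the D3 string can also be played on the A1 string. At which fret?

23

D3 at fret 6 is D3 + 6 semitones = G♯3.
The open A1 string is 17 semitones below the open D3, so the same pitch on the A1 string lies at fret 6 + 17 = 23.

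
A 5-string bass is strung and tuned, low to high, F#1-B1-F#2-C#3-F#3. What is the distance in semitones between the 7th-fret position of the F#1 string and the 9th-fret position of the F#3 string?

26 semitones

F#1 at fret 7 → C#2 (MIDI 37); F#3 at fret 9 → D#4 (MIDI 63).
37 − 63 = -26, so the two pitches are 26 semitones apart, with D#4 the higher.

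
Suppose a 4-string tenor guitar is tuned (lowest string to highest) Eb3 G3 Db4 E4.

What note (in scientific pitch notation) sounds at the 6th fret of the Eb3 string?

A3

Each fret is one semitone, so Eb3 + 6 = A3.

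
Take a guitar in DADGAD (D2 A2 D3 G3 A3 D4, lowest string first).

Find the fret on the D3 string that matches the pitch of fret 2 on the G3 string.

G3 at fret 2 is G3 + 2 semitones = A3.
The open D3 string is 5 semitones below the open G3, so the same pitch on the D3 string lies at fret 2 + 5 = 7.

7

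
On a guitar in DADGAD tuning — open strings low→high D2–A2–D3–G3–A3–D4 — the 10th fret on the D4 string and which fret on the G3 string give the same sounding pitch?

17

D4 at fret 10 is D4 + 10 semitones = C5.
The open G3 string is 7 semitones below the open D4, so the same pitch on the G3 string lies at fret 10 + 7 = 17.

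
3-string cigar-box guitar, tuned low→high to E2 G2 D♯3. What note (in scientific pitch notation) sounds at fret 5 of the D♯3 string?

G♯3

D♯3 is MIDI 51. Adding 5 gives 56, which is G♯3.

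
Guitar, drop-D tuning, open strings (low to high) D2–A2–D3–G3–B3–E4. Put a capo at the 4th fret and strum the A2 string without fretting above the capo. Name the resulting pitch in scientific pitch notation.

C#3

The capo raises the open A2 by 4 semitones to C#3; fretting 0 more gives A2 + 4 + 0 = A2 + 4 semitones = C#3.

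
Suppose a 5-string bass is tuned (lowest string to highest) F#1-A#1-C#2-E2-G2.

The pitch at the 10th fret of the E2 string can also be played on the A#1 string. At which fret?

Fret 10 on E2 is MIDI 40 + 10 = 50 (D3). On the A#1 string (open MIDI 34), that pitch is 50 − 34 = fret 16.

16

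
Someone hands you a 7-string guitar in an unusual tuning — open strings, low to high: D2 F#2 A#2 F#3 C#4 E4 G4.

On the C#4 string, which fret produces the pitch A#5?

21

A#5 is 21 semitones above the open C#4 (C#–D–D#–E–…–G#–A–A#), so it sits at fret 21.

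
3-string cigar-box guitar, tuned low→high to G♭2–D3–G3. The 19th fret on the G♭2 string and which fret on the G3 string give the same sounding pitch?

Fret 19 on G♭2 is MIDI 42 + 19 = 61 (D♭4). On the G3 string (open MIDI 55), that pitch is 61 − 55 = fret 6.

6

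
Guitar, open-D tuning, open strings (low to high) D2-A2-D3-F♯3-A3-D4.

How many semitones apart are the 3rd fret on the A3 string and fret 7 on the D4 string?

A3 at fret 3 → C4 (MIDI 60); D4 at fret 7 → A4 (MIDI 69).
60 − 69 = -9, so the two pitches are 9 semitones apart, with A4 the higher.

9 semitones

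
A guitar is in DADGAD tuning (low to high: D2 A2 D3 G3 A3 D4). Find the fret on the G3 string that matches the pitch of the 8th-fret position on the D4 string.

15

Fret 8 on D4 is MIDI 62 + 8 = 70 (A#4). On the G3 string (open MIDI 55), that pitch is 70 − 55 = fret 15.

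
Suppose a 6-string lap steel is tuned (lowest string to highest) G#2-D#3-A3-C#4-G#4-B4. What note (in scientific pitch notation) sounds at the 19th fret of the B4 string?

F#6

Each fret is one semitone, so B4 + 19 = F#6.
(Equivalently spelled Gb6.)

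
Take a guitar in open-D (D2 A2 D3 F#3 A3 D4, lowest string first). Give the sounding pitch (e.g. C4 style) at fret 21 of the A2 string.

F#4

The open A2 string plus 21 semitones: A–A#–B–C–…–E–F–F#.
The walk passes from B into C 2 times, so the octave number goes from 2 to 4.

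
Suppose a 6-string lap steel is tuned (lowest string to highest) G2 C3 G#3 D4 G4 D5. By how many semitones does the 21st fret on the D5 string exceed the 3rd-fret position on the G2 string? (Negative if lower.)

D5 at fret 21 → B6 (MIDI 95); G2 at fret 3 → A#2 (MIDI 46).
95 − 46 = 49, so the two pitches are 49 semitones apart.

49 semitones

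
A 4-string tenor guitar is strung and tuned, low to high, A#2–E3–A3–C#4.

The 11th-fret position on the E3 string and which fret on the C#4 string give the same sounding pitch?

Fret 11 on E3 is MIDI 52 + 11 = 63 (D#4). On the C#4 string (open MIDI 61), that pitch is 63 − 61 = fret 2.

2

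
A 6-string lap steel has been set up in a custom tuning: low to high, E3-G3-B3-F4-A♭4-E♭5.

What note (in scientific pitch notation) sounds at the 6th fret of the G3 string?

Each fret is one semitone, so G3 + 6 = D♭4.
(Equivalently spelled C♯4.)

D♭4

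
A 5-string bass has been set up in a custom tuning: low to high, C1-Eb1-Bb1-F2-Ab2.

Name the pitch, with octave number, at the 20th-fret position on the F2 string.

Db4

Each fret is one semitone, so F2 + 20 = Db4.
(Equivalently spelled C#4.)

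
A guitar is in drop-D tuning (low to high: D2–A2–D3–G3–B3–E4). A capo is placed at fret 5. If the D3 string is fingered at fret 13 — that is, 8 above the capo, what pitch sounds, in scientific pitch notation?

D#4

The capo raises the open D3 by 5 semitones to G3; fretting 8 more gives D3 + 5 + 8 = D3 + 13 semitones = D#4.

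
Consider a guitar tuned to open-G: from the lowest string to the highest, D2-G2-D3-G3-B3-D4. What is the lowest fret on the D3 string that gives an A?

From D3, count semitones up the chromatic scale until reaching A: D–D#–E–F–F#–G–G#–A — 7 steps.

7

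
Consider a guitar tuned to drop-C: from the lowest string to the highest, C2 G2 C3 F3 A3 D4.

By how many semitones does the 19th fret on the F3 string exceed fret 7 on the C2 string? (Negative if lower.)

29 semitones

F3 at fret 19 → C5 (MIDI 72); C2 at fret 7 → G2 (MIDI 43).
72 − 43 = 29, so the two pitches are 29 semitones apart.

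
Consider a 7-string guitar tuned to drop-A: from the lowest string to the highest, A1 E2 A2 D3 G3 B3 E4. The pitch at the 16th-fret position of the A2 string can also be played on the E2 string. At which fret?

21

A2 at fret 16 is A2 + 16 semitones = C#4.
The open E2 string is 5 semitones below the open A2, so the same pitch on the E2 string lies at fret 16 + 5 = 21.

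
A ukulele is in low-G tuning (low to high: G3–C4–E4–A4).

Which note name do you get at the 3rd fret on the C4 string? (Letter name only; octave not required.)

The open C4 string plus 3 semitones: C–C#–D–D#.
(Equivalently spelled Eb.)

D#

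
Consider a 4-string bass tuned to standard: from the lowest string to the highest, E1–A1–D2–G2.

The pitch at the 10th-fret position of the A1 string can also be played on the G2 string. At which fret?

0

A1 at fret 10 is A1 + 10 semitones = G2.
The open G2 string is 10 semitones above the open A1, so the same pitch on the G2 string lies at fret 10 − 10 = 0.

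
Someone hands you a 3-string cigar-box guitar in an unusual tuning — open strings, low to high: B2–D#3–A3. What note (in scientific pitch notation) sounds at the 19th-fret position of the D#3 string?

The open D#3 string plus 19 semitones: D#–E–F–F#–…–G#–A–A#.
The walk passes from B into C once, so the octave number goes from 3 to 4.

A#4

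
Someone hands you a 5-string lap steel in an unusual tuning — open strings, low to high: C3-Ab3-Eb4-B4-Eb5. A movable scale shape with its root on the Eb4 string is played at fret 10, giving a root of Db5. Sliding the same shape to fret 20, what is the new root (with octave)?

Moving from fret 10 to fret 20 shifts the root by 10 semitones.
Db5 up 10 semitones is B5.

B5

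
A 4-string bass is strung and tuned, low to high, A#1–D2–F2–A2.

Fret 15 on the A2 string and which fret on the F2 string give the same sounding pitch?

19

A2 at fret 15 is A2 + 15 semitones = C4.
The open F2 string is 4 semitones below the open A2, so the same pitch on the F2 string lies at fret 15 + 4 = 19.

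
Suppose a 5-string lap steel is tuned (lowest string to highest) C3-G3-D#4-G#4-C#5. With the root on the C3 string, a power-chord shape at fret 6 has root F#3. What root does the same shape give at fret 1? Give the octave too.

Moving from fret 6 to fret 1 shifts the root by -5 semitones.
F#3 down 5 semitones is C#3.

C#3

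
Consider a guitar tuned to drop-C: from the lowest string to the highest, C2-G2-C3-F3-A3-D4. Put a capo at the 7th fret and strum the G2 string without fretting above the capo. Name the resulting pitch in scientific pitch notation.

D3

The capo raises the open G2 by 7 semitones to D3; fretting 0 more gives G2 + 7 + 0 = G2 + 7 semitones = D3.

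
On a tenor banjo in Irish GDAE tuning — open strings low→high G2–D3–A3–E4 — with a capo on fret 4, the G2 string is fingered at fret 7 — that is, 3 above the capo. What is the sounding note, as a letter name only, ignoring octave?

The capo raises the open G2 by 4 semitones to B2; fretting 3 more gives G2 + 4 + 3 = G2 + 7 semitones, landing on D.

D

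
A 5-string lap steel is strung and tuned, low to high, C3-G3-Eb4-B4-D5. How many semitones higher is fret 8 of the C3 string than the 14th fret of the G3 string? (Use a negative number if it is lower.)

-13 semitones

C3 at fret 8 → Ab3 (MIDI 56); G3 at fret 14 → A4 (MIDI 69).
56 − 69 = -13, so the two pitches are 13 semitones apart.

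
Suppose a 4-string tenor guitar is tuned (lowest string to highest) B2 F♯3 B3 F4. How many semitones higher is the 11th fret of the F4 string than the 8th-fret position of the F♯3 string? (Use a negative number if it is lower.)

14 semitones

F4 at fret 11 → E5 (MIDI 76); F♯3 at fret 8 → D4 (MIDI 62).
76 − 62 = 14, so the two pitches are 14 semitones apart.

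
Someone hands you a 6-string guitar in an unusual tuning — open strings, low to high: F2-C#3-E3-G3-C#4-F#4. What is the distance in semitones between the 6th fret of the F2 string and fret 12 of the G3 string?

F2 at fret 6 → B2 (MIDI 47); G3 at fret 12 → G4 (MIDI 67).
47 − 67 = -20, so the two pitches are 20 semitones apart, with G4 the higher.

20 semitones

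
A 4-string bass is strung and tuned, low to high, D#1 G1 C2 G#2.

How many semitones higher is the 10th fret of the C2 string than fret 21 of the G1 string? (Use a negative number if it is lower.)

-6 semitones

C2 at fret 10 → A#2 (MIDI 46); G1 at fret 21 → E3 (MIDI 52).
46 − 52 = -6, so the two pitches are 6 semitones apart.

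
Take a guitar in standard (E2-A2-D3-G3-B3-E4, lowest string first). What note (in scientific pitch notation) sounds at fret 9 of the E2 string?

C♯3

E2 is MIDI 40. Adding 9 gives 49, which is C♯3.
(Equivalently spelled D♭3.)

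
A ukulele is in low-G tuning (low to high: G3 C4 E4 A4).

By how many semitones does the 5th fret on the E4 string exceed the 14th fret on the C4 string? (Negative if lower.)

-5 semitones

E4 at fret 5 → A4 (MIDI 69); C4 at fret 14 → D5 (MIDI 74).
69 − 74 = -5, so the two pitches are 5 semitones apart.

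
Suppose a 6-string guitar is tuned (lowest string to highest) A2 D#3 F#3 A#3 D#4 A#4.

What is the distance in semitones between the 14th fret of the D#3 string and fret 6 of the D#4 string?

4 semitones

D#3 at fret 14 → F4 (MIDI 65); D#4 at fret 6 → A4 (MIDI 69).
65 − 69 = -4, so the two pitches are 4 semitones apart, with A4 the higher.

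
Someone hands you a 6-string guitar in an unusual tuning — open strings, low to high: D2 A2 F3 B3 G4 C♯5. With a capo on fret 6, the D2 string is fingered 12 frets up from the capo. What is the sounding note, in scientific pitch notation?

The capo raises the open D2 by 6 semitones to G♯2; fretting 12 more gives D2 + 6 + 12 = D2 + 18 semitones = G♯3.
(Also written A♭.)

G♯3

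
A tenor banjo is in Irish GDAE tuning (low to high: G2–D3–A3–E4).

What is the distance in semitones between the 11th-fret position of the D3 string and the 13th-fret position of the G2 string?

5 semitones

D3 at fret 11 → C♯4 (MIDI 61); G2 at fret 13 → G♯3 (MIDI 56).
61 − 56 = 5, so the two pitches are 5 semitones apart, with C♯4 the higher.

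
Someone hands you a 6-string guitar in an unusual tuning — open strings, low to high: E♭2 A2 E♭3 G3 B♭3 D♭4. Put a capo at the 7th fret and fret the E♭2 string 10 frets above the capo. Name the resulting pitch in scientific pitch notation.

The capo raises the open E♭2 by 7 semitones to B♭2; fretting 10 more gives E♭2 + 7 + 10 = E♭2 + 17 semitones = A♭3.
(Also written G♯.)

A♭3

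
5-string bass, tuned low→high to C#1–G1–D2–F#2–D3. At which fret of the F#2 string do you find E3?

E3 is 10 semitones above the open F#2 (F#–G–G#–A–…–D–D#–E), so it sits at fret 10.

10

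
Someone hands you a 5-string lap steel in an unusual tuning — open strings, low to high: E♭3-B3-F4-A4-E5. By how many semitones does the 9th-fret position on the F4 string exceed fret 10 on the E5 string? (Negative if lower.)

-12 semitones

F4 at fret 9 → D5 (MIDI 74); E5 at fret 10 → D6 (MIDI 86).
74 − 86 = -12, so the two pitches are 12 semitones apart.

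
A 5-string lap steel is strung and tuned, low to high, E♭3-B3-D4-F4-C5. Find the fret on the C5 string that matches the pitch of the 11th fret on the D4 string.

D4 at fret 11 is D4 + 11 semitones = D♭5.
The open C5 string is 10 semitones above the open D4, so the same pitch on the C5 string lies at fret 11 − 10 = 1.

1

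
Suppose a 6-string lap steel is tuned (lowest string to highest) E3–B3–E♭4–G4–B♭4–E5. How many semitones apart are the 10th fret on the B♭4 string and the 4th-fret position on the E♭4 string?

13 semitones

B♭4 at fret 10 → A♭5 (MIDI 80); E♭4 at fret 4 → G4 (MIDI 67).
80 − 67 = 13, so the two pitches are 13 semitones apart, with A♭5 the higher.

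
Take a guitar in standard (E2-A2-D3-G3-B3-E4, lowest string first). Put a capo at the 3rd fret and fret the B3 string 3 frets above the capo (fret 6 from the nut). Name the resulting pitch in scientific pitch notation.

F4

The capo raises the open B3 by 3 semitones to D4; fretting 3 more gives B3 + 3 + 3 = B3 + 6 semitones = F4.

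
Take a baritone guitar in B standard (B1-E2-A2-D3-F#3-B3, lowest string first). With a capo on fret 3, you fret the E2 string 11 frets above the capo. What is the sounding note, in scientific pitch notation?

F#3

The capo raises the open E2 by 3 semitones to G2; fretting 11 more gives E2 + 3 + 11 = E2 + 14 semitones = F#3.
(Also written Gb.)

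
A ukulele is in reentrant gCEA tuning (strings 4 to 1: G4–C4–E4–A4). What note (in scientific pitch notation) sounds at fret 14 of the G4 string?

G4 is MIDI 67. Adding 14 gives 81, which is A5.

A5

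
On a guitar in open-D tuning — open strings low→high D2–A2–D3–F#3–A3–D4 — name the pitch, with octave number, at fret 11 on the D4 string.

D4 is MIDI 62. Adding 11 gives 73, which is C#5.

C#5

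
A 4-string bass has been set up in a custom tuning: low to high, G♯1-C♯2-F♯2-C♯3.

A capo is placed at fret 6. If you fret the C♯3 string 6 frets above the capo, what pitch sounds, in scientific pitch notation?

C♯4

The capo raises the open C♯3 by 6 semitones to G3; fretting 6 more gives C♯3 + 6 + 6 = C♯3 + 12 semitones = C♯4.
(Also written D♭.)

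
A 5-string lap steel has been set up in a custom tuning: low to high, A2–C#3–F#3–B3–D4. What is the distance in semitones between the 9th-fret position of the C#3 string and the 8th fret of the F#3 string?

4 semitones

C#3 at fret 9 → A#3 (MIDI 58); F#3 at fret 8 → D4 (MIDI 62).
58 − 62 = -4, so the two pitches are 4 semitones apart, with D4 the higher.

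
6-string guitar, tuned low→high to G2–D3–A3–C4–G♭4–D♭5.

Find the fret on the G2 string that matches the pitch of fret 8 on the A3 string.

22

A3 at fret 8 is A3 + 8 semitones = F4.
The open G2 string is 14 semitones below the open A3, so the same pitch on the G2 string lies at fret 8 + 14 = 22.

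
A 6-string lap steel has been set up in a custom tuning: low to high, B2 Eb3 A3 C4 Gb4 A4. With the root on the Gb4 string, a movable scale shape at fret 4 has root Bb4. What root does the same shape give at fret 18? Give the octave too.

C6

Moving from fret 4 to fret 18 shifts the root by 14 semitones.
Bb4 up 14 semitones is C6.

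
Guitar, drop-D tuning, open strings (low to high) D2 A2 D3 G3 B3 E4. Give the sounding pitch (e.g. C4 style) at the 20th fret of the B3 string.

B3 is MIDI 59. Adding 20 gives 79, which is G5.

G5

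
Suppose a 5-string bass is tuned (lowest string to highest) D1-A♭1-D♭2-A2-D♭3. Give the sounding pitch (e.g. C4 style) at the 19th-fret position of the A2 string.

E4

A2 is MIDI 45. Adding 19 gives 64, which is E4.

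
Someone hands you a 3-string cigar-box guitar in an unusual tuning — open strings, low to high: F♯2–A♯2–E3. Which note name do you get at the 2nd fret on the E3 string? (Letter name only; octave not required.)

E3 is MIDI 52. Adding 2 gives 54; 54 mod 12 = 6, i.e. F♯.
(Equivalently spelled G♭.)

F♯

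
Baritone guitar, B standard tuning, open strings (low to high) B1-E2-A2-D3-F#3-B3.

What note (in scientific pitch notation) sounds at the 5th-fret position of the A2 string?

Each fret is one semitone, so A2 + 5 = D3.

D3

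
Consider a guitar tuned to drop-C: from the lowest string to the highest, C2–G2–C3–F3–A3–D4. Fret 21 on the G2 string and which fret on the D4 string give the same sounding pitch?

G2 at fret 21 is G2 + 21 semitones = E4.
The open D4 string is 19 semitones above the open G2, so the same pitch on the D4 string lies at fret 21 − 19 = 2.

2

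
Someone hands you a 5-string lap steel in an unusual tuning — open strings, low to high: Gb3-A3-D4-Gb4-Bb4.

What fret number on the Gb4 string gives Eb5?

Eb5 is 9 semitones above the open Gb4 (Gb–G–Ab–A–Bb–B–C–Db–D–Eb), so it sits at fret 9.

9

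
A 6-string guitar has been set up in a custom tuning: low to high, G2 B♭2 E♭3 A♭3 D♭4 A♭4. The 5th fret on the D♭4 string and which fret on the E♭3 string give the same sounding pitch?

15

Fret 5 on D♭4 is MIDI 61 + 5 = 66 (G♭4). On the E♭3 string (open MIDI 51), that pitch is 66 − 51 = fret 15.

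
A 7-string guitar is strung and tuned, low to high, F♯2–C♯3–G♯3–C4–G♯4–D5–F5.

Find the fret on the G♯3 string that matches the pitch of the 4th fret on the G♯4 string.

16

Fret 4 on G♯4 is MIDI 68 + 4 = 72 (C5). On the G♯3 string (open MIDI 56), that pitch is 72 − 56 = fret 16.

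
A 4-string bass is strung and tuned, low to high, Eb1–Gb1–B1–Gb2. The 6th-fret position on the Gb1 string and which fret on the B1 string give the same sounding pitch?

Gb1 at fret 6 is Gb1 + 6 semitones = C2.
The open B1 string is 5 semitones above the open Gb1, so the same pitch on the B1 string lies at fret 6 − 5 = 1.

1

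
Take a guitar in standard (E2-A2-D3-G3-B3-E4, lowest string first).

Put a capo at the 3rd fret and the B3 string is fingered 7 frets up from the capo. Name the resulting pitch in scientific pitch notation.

A4

The capo raises the open B3 by 3 semitones to D4; fretting 7 more gives B3 + 3 + 7 = B3 + 10 semitones = A4.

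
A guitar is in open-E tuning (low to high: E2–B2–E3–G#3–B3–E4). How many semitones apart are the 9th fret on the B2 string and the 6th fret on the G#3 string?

6 semitones

B2 at fret 9 → G#3 (MIDI 56); G#3 at fret 6 → D4 (MIDI 62).
56 − 62 = -6, so the two pitches are 6 semitones apart, with D4 the higher.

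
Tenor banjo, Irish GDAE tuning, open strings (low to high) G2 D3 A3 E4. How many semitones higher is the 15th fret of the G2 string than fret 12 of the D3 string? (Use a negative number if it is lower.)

G2 at fret 15 → A♯3 (MIDI 58); D3 at fret 12 → D4 (MIDI 62).
58 − 62 = -4, so the two pitches are 4 semitones apart.

-4 semitones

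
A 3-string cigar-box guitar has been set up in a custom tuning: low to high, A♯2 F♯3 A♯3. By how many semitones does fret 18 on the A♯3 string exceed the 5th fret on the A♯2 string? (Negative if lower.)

A♯3 at fret 18 → E5 (MIDI 76); A♯2 at fret 5 → D♯3 (MIDI 51).
76 − 51 = 25, so the two pitches are 25 semitones apart.

25 semitones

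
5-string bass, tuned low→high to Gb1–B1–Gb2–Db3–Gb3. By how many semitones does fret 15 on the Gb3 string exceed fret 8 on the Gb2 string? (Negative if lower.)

Gb3 at fret 15 → A4 (MIDI 69); Gb2 at fret 8 → D3 (MIDI 50).
69 − 50 = 19, so the two pitches are 19 semitones apart.

19 semitones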